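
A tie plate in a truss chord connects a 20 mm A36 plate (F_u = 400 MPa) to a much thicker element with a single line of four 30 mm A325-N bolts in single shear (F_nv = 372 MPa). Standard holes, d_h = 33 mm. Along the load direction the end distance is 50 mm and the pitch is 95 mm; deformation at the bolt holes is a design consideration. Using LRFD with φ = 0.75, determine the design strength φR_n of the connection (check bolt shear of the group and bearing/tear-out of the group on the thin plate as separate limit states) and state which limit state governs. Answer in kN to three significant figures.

Bolt shear: A_b = π·30²/4 = 706.9 mm²; R_n = 372 × 706.9 × 4 × 1 / 1000 = 1052 kN → 0.75 × 1052 = 789 kN.
Bearing (1.2 l_c t F_u ≤ 2.4 d t F_u): upper limit = 2.4·30·20·400 / 1000 = 576 kN.
  Edge l_c = 50 − 33/2 = 33.5 → r_n = 321.6 kN; interior l_c = 95 − 33 = 62 → r_n = 576 kN.
  R_n,bearing = 1·321.6 + 3·576 = 2050 kN → 0.75 × 2050 = 1540 kN.
Bolt shear governs: 789 kN.

789 kN (bolt shear governs)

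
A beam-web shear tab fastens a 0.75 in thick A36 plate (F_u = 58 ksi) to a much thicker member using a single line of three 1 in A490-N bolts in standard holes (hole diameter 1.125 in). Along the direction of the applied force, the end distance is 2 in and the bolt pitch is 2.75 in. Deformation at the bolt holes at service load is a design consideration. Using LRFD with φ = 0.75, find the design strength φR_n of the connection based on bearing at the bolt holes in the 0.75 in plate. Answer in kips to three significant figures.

184 kips

Per bolt r_n = 1.2 l_c t F_u ≤ 2.4 d t F_u; upper limit = 2.4 × 1 × 0.75 × 58 = 104.4 kips.
Edge bolt: l_c = 2 − 1.125/2 = 1.438 in → 1.2 × 1.438 × 0.75 × 58 = 75.04 → r_n = 75.04 kips.
Interior bolts: l_c = 2.75 − 1.125 = 1.625 in → 1.2 × 1.625 × 0.75 × 58 = 84.82 → r_n = 84.82 kips.
R_n = 1 × 75.04 + 2 × 84.82 = 244.7 kips.
Design strength φR_n = 0.75 × 244.7 = 184 kips.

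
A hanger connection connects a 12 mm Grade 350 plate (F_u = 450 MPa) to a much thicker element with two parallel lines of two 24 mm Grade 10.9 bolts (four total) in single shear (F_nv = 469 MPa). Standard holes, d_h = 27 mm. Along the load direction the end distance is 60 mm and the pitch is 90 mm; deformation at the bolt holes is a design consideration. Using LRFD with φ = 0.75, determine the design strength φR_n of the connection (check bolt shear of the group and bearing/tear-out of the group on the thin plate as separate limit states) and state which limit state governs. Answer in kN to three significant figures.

637 kN (bolt shear governs)

Bolt shear: A_b = π·24²/4 = 452.4 mm²; R_n = 469 × 452.4 × 4 × 1 / 1000 = 848.7 kN → 0.75 × 848.7 = 637 kN.
Bearing (1.2 l_c t F_u ≤ 2.4 d t F_u): upper limit = 2.4·24·12·450 / 1000 = 311 kN.
  Edge l_c = 60 − 27/2 = 46.5 → r_n = 301.3 kN; interior l_c = 90 − 27 = 63 → r_n = 311 kN.
  R_n,bearing = 2·301.3 + 2·311 = 1225 kN → 0.75 × 1225 = 919 kN.
Bolt shear governs: 637 kN.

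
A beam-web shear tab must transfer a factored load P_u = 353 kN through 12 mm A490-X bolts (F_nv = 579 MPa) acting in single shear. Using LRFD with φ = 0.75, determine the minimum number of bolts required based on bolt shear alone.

A_b = π·12²/4 = 113.1 mm².
Per-bolt design strength φR_n = 0.75 × 579 × 113.1 × 1 / 1000 = 49.11 kN.
n ≥ 353 / 49.11 = 7.188 → use 8 bolts.

8 bolts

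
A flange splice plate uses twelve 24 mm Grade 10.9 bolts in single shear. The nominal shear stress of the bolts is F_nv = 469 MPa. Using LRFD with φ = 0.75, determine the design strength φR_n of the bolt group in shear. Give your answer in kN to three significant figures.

1910 kN

A_b = π × 24² / 4 = 452.4 mm².
R_n = F_nv · A_b · n · n_s = 469 × 452.4 × 12 × 1 / 1000 = 2546 kN.
Design strength φR_n = 0.75 × 2546 = 1910 kN.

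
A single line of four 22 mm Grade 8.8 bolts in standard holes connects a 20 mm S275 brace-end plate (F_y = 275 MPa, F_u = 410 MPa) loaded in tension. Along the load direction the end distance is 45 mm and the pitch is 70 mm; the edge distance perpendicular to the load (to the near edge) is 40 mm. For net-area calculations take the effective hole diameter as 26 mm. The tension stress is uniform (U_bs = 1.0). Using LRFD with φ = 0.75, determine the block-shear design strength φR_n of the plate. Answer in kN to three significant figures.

771 kN

Shear plane L_v = 45 + 3·70 = 255 mm; A_gv = 255 × 20 = 5100 mm².
A_nv = (255 − 3.5·26) × 20 = 3280 mm².
A_nt = (40 − 0.5·26) × 20 = 540 mm².
0.6 F_u A_nv = 806.9 kN; 0.6 F_y A_gv = 841.5 kN → shear rupture governs the shear term.
R_n = 806.9 + 1.0 × 410 × 540 / 1000 = 1028 kN.
Design strength φR_n = 0.75 × 1028 = 771 kN.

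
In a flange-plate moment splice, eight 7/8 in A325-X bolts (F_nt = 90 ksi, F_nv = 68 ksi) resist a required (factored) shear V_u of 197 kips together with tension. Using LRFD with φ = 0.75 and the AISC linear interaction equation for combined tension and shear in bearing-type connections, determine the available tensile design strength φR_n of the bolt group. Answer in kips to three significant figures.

A_b = π·0.875²/4 = 0.6013 in²; f_rv = 197 / (8 × 0.6013) = 40.95 ksi.
F'_nt = 1.3 F_nt − (F_nt / φF_nv) f_rv = 1.3·90 − (90/(0.75·68))·40.95 = 44.73 ksi, capped at F_nt → F'_nt = 44.73 ksi.
R_n = F'_nt · A_b · n = 44.73 × 0.6013 × 8 = 215.2 kips.
Design strength φR_n = 0.75 × 215.2 = 161 kips.

161 kips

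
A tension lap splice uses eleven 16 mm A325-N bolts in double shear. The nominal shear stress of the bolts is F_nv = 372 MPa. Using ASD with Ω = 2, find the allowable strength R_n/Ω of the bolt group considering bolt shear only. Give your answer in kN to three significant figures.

823 kN

A_b = π × 16² / 4 = 201.1 mm².
R_n = F_nv · A_b · n · n_s = 372 × 201.1 × 11 × 2 / 1000 = 1645 kN.
Allowable strength R_n/Ω = 1645 / 2 = 823 kN.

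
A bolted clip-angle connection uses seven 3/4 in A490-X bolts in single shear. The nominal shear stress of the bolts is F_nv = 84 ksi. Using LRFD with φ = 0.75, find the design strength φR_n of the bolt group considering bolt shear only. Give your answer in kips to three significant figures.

195 kips

A_b = π × 0.75² / 4 = 0.4418 in².
R_n = F_nv · A_b · n · n_s = 84 × 0.4418 × 7 × 1 = 259.8 kips.
Design strength φR_n = 0.75 × 259.8 = 195 kips.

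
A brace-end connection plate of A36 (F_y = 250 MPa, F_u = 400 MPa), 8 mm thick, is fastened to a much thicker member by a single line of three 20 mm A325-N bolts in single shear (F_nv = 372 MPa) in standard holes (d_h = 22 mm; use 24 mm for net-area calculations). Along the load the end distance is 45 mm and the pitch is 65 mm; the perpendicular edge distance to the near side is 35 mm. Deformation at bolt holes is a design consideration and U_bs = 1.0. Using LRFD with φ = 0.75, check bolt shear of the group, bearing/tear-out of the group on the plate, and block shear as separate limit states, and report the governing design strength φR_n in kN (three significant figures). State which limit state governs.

213 kN (block shear governs)

Bolt shear: A_b = π·20²/4 = 314.2 mm²; R_n = 372 × 314.2 × 3 × 1 / 1000 = 350.6 kN → 0.75 × 350.6 = 263 kN.
Bearing: edge l_c = 34, r_n = 130.6 kN; interior l_c = 43, r_n = 153.6 kN; R_n = 130.6 + 2·153.6 = 437.8 kN → 328 kN.
Block shear: A_gv = 1400, A_nv = 920, A_nt = 184 mm²; R_n = min(0.6F_uA_nv, 0.6F_yA_gv) + U_bs·F_u·A_nt = 283.6 kN → 213 kN.
Block shear governs: 213 kN.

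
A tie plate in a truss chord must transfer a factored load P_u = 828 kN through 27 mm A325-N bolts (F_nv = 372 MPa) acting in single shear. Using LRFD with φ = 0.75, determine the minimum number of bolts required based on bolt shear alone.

6 bolts

A_b = π·27²/4 = 572.6 mm².
Per-bolt design strength φR_n = 0.75 × 372 × 572.6 × 1 / 1000 = 159.7 kN.
n ≥ 828 / 159.7 = 5.183 → use 6 bolts.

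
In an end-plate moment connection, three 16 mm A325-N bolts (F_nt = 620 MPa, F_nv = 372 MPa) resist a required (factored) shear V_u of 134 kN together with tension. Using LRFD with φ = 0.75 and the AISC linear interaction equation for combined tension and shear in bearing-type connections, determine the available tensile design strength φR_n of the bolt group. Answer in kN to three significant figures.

A_b = π·16²/4 = 201.1 mm²; f_rv = 134 × 1000 / (3 × 201.1) = 222.2 MPa.
F'_nt = 1.3 F_nt − (F_nt / φF_nv) f_rv = 1.3·620 − (620/(0.75·372))·222.2 = 312.3 MPa, capped at F_nt → F'_nt = 312.3 MPa.
R_n = F'_nt · A_b · n = 312.3 × 201.1 × 3 / 1000 = 188.4 kN.
Design strength φR_n = 0.75 × 188.4 = 141 kN.

141 kN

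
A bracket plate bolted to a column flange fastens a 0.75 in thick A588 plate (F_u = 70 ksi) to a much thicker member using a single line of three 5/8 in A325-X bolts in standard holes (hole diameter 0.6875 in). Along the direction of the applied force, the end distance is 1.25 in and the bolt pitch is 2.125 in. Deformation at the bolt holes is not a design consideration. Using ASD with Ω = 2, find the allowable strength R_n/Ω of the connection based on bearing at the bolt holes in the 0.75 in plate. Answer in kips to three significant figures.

Per bolt r_n = 1.5 l_c t F_u ≤ 3.0 d t F_u; upper limit = 3.0 × 0.625 × 0.75 × 70 = 98.44 kips.
Edge bolt: l_c = 1.25 − 0.6875/2 = 0.9062 in → 1.5 × 0.9062 × 0.75 × 70 = 71.37 → r_n = 71.37 kips.
Interior bolts: l_c = 2.125 − 0.6875 = 1.438 in → 1.5 × 1.438 × 0.75 × 70 = 113.2 → r_n = 98.44 kips.
R_n = 1 × 71.37 + 2 × 98.44 = 268.2 kips.
Allowable strength R_n/Ω = 268.2 / 2 = 134 kips.

134 kips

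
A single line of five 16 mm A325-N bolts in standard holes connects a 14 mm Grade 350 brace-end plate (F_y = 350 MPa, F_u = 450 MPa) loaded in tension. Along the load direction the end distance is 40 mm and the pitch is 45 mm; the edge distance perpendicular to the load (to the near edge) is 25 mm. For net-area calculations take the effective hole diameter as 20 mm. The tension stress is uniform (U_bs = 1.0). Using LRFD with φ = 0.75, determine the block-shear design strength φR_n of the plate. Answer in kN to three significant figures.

Shear plane L_v = 40 + 4·45 = 220 mm; A_gv = 220 × 14 = 3080 mm².
A_nv = (220 − 4.5·20) × 14 = 1820 mm².
A_nt = (25 − 0.5·20) × 14 = 210 mm².
0.6 F_u A_nv = 491.4 kN; 0.6 F_y A_gv = 646.8 kN → shear rupture governs the shear term.
R_n = 491.4 + 1.0 × 450 × 210 / 1000 = 585.9 kN.
Design strength φR_n = 0.75 × 585.9 = 439 kN.

439 kN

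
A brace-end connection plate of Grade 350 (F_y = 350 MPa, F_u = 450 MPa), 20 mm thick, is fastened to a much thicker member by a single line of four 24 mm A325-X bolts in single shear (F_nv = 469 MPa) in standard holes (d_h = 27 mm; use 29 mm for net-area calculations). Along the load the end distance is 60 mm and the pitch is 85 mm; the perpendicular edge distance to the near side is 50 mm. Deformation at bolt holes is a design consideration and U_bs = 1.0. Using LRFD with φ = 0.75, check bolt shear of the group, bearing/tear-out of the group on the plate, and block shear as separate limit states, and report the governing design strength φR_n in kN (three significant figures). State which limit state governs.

637 kN (bolt shear governs)

Bolt shear: A_b = π·24²/4 = 452.4 mm²; R_n = 469 × 452.4 × 4 × 1 / 1000 = 848.7 kN → 0.75 × 848.7 = 637 kN.
Bearing: edge l_c = 46.5, r_n = 502.2 kN; interior l_c = 58, r_n = 518.4 kN; R_n = 502.2 + 3·518.4 = 2057 kN → 1540 kN.
Block shear: A_gv = 6300, A_nv = 4270, A_nt = 710 mm²; R_n = min(0.6F_uA_nv, 0.6F_yA_gv) + U_bs·F_u·A_nt = 1472 kN → 1100 kN.
Bolt shear governs: 637 kN.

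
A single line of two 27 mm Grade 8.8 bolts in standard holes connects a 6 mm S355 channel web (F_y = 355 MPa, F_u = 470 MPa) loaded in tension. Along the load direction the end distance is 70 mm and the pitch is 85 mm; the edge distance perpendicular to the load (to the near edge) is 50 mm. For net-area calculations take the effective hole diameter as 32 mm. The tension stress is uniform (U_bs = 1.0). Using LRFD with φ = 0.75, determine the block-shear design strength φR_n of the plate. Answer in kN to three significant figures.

208 kN

Shear plane L_v = 70 + 1·85 = 155 mm; A_gv = 155 × 6 = 930 mm².
A_nv = (155 − 1.5·32) × 6 = 642 mm².
A_nt = (50 − 0.5·32) × 6 = 204 mm².
0.6 F_u A_nv = 181 kN; 0.6 F_y A_gv = 198.1 kN → shear rupture governs the shear term.
R_n = 181 + 1.0 × 470 × 204 / 1000 = 276.9 kN.
Design strength φR_n = 0.75 × 276.9 = 208 kN.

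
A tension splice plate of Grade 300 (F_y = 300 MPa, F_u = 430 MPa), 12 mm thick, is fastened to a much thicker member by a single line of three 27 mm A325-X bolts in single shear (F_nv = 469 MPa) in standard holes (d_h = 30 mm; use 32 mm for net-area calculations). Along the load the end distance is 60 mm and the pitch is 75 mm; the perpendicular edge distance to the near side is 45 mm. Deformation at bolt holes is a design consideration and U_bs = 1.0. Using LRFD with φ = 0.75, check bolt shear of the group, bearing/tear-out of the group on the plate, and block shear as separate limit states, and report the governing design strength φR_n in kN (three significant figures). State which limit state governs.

Bolt shear: A_b = π·27²/4 = 572.6 mm²; R_n = 469 × 572.6 × 3 × 1 / 1000 = 805.6 kN → 0.75 × 805.6 = 604 kN.
Bearing: edge l_c = 45, r_n = 278.6 kN; interior l_c = 45, r_n = 278.6 kN; R_n = 278.6 + 2·278.6 = 835.9 kN → 627 kN.
Block shear: A_gv = 2520, A_nv = 1560, A_nt = 348 mm²; R_n = min(0.6F_uA_nv, 0.6F_yA_gv) + U_bs·F_u·A_nt = 552.1 kN → 414 kN.
Block shear governs: 414 kN.

414 kN (block shear governs)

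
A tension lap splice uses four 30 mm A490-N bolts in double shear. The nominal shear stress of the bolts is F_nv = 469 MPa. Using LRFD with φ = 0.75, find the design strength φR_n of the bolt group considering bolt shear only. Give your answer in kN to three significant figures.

A_b = π × 30² / 4 = 706.9 mm².
R_n = F_nv · A_b · n · n_s = 469 × 706.9 × 4 × 2 / 1000 = 2652 kN.
Design strength φR_n = 0.75 × 2652 = 1990 kN.

1990 kN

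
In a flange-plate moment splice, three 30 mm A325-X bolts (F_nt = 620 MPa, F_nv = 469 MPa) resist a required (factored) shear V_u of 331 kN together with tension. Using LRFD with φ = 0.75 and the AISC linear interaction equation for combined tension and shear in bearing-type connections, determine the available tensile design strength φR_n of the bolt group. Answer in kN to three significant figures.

A_b = π·30²/4 = 706.9 mm²; f_rv = 331 × 1000 / (3 × 706.9) = 156.1 MPa.
F'_nt = 1.3 F_nt − (F_nt / φF_nv) f_rv = 1.3·620 − (620/(0.75·469))·156.1 = 530.9 MPa, capped at F_nt → F'_nt = 530.9 MPa.
R_n = F'_nt · A_b · n = 530.9 × 706.9 × 3 / 1000 = 1126 kN.
Design strength φR_n = 0.75 × 1126 = 844 kN.

844 kN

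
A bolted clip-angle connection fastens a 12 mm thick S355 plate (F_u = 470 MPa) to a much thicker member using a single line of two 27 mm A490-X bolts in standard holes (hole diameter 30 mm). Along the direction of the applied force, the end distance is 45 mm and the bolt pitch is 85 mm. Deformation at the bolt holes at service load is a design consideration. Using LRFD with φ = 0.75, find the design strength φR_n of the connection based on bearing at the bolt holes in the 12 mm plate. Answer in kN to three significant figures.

426 kN

Per bolt r_n = 1.2 l_c t F_u ≤ 2.4 d t F_u; upper limit = 2.4 × 27 × 12 × 470 / 1000 = 365.5 kN.
Edge bolt: l_c = 45 − 30/2 = 30 mm → 1.2 × 30 × 12 × 470 / 1000 = 203 → r_n = 203 kN.
Interior bolts: l_c = 85 − 30 = 55 mm → 1.2 × 55 × 12 × 470 / 1000 = 372.2 → r_n = 365.5 kN.
R_n = 1 × 203 + 1 × 365.5 = 568.5 kN.
Design strength φR_n = 0.75 × 568.5 = 426 kN.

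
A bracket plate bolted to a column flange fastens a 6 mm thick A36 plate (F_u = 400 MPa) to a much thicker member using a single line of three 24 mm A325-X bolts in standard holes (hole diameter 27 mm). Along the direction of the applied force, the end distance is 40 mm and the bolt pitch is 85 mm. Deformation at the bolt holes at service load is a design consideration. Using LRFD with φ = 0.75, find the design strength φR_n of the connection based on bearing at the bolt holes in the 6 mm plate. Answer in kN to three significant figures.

265 kN

Per bolt r_n = 1.2 l_c t F_u ≤ 2.4 d t F_u; upper limit = 2.4 × 24 × 6 × 400 / 1000 = 138.2 kN.
Edge bolt: l_c = 40 − 27/2 = 26.5 mm → 1.2 × 26.5 × 6 × 400 / 1000 = 76.32 → r_n = 76.32 kN.
Interior bolts: l_c = 85 − 27 = 58 mm → 1.2 × 58 × 6 × 400 / 1000 = 167 → r_n = 138.2 kN.
R_n = 1 × 76.32 + 2 × 138.2 = 352.8 kN.
Design strength φR_n = 0.75 × 352.8 = 265 kN.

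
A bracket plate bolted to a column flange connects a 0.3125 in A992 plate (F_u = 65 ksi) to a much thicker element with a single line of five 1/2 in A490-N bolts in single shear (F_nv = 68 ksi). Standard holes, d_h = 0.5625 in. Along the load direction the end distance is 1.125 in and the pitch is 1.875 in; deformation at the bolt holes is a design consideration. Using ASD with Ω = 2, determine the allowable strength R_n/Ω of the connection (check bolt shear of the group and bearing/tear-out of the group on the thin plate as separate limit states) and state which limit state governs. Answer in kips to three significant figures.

Bolt shear: A_b = π·0.5²/4 = 0.1963 in²; R_n = 68 × 0.1963 × 5 × 1 = 66.76 kips → 66.76 / 2 = 33.4 kips.
Bearing (1.2 l_c t F_u ≤ 2.4 d t F_u): upper limit = 2.4·0.5·0.3125·65 = 24.38 kips.
  Edge l_c = 1.125 − 0.5625/2 = 0.8438 → r_n = 20.57 kips; interior l_c = 1.875 − 0.5625 = 1.312 → r_n = 24.38 kips.
  R_n,bearing = 1·20.57 + 4·24.38 = 118.1 kips → 118.1 / 2 = 59 kips.
Bolt shear governs: 33.4 kips.

33.4 kips (bolt shear governs)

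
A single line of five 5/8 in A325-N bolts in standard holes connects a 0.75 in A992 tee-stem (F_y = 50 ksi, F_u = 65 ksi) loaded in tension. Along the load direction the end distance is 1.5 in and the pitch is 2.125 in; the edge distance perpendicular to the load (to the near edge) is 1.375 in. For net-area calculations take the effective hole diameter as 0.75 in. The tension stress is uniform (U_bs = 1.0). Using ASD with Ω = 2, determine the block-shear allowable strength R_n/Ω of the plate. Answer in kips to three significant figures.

Shear plane L_v = 1.5 + 4·2.125 = 10 in; A_gv = 10 × 0.75 = 7.5 in².
A_nv = (10 − 4.5·0.75) × 0.75 = 4.969 in².
A_nt = (1.375 − 0.5·0.75) × 0.75 = 0.75 in².
0.6 F_u A_nv = 193.8 kips; 0.6 F_y A_gv = 225 kips → shear rupture governs the shear term.
R_n = 193.8 + 1.0 × 65 × 0.75 = 242.5 kips.
Allowable strength R_n/Ω = 242.5 / 2 = 121 kips.

121 kips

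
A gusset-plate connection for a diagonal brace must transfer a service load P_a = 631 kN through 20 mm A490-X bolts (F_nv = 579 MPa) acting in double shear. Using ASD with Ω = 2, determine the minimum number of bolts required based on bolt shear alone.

4 bolts

A_b = π·20²/4 = 314.2 mm².
Per-bolt allowable strength R_n/Ω = 579 × 314.2 × 2 / 1000 / 2 = 181.9 kN.
n ≥ 631 / 181.9 = 3.469 → use 4 bolts.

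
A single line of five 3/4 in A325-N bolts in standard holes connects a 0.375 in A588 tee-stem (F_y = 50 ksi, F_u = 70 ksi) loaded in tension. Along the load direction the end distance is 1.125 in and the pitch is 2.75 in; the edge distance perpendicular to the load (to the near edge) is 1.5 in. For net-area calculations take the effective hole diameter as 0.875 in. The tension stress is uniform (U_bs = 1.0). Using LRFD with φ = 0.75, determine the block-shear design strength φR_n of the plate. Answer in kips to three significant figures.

Shear plane L_v = 1.125 + 4·2.75 = 12.12 in; A_gv = 12.12 × 0.375 = 4.547 in².
A_nv = (12.12 − 4.5·0.875) × 0.375 = 3.07 in².
A_nt = (1.5 − 0.5·0.875) × 0.375 = 0.3984 in².
0.6 F_u A_nv = 129 kips; 0.6 F_y A_gv = 136.4 kips → shear rupture governs the shear term.
R_n = 129 + 1.0 × 70 × 0.3984 = 156.8 kips.
Design strength φR_n = 0.75 × 156.8 = 118 kips.

118 kips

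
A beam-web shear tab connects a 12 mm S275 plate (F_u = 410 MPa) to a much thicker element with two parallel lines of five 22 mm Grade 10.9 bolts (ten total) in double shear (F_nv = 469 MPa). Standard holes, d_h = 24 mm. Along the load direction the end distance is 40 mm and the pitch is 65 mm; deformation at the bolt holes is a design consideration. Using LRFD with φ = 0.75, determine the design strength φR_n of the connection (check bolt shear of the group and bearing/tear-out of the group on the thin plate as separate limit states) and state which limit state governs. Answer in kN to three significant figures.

1700 kN (bearing governs)

Bolt shear: A_b = π·22²/4 = 380.1 mm²; R_n = 469 × 380.1 × 10 × 2 / 1000 = 3566 kN → 0.75 × 3566 = 2670 kN.
Bearing (1.2 l_c t F_u ≤ 2.4 d t F_u): upper limit = 2.4·22·12·410 / 1000 = 259.8 kN.
  Edge l_c = 40 − 24/2 = 28 → r_n = 165.3 kN; interior l_c = 65 − 24 = 41 → r_n = 242.1 kN.
  R_n,bearing = 2·165.3 + 8·242.1 = 2267 kN → 0.75 × 2267 = 1700 kN.
Bearing governs: 1700 kN.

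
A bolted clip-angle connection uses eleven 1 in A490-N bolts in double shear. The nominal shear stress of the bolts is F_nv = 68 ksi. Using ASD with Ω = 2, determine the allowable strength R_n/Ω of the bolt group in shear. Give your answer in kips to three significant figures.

A_b = π × 1² / 4 = 0.7854 in².
R_n = F_nv · A_b · n · n_s = 68 × 0.7854 × 11 × 2 = 1175 kips.
Allowable strength R_n/Ω = 1175 / 2 = 587 kips.

587 kips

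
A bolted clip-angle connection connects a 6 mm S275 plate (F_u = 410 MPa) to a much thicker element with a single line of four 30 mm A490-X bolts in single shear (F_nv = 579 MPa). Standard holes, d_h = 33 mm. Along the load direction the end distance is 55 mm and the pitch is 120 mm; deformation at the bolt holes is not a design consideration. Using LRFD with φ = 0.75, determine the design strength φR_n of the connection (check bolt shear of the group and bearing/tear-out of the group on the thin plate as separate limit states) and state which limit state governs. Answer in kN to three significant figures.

Bolt shear: A_b = π·30²/4 = 706.9 mm²; R_n = 579 × 706.9 × 4 × 1 / 1000 = 1637 kN → 0.75 × 1637 = 1230 kN.
Bearing (1.5 l_c t F_u ≤ 3.0 d t F_u): upper limit = 3.0·30·6·410 / 1000 = 221.4 kN.
  Edge l_c = 55 − 33/2 = 38.5 → r_n = 142.1 kN; interior l_c = 120 − 33 = 87 → r_n = 221.4 kN.
  R_n,bearing = 1·142.1 + 3·221.4 = 806.3 kN → 0.75 × 806.3 = 605 kN.
Bearing governs: 605 kN.

605 kN (bearing governs)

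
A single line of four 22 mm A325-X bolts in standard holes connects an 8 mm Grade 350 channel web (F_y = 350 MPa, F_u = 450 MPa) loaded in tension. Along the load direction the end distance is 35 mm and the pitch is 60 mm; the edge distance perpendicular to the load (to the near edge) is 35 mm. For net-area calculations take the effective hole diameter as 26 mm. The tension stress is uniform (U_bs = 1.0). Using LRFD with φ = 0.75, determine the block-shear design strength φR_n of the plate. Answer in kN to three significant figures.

Shear plane L_v = 35 + 3·60 = 215 mm; A_gv = 215 × 8 = 1720 mm².
A_nv = (215 − 3.5·26) × 8 = 992 mm².
A_nt = (35 − 0.5·26) × 8 = 176 mm².
0.6 F_u A_nv = 267.8 kN; 0.6 F_y A_gv = 361.2 kN → shear rupture governs the shear term.
R_n = 267.8 + 1.0 × 450 × 176 / 1000 = 347 kN.
Design strength φR_n = 0.75 × 347 = 260 kN.

260 kN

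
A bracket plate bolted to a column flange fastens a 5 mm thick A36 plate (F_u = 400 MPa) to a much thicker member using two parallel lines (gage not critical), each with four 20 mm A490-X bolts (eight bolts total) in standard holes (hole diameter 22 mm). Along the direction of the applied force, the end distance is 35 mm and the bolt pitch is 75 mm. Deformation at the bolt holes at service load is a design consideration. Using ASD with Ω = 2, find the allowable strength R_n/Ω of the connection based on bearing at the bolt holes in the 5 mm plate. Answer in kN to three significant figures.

346 kN

Per bolt r_n = 1.2 l_c t F_u ≤ 2.4 d t F_u; upper limit = 2.4 × 20 × 5 × 400 / 1000 = 96 kN.
Edge bolt: l_c = 35 − 22/2 = 24 mm → 1.2 × 24 × 5 × 400 / 1000 = 57.6 → r_n = 57.6 kN.
Interior bolts: l_c = 75 − 22 = 53 mm → 1.2 × 53 × 5 × 400 / 1000 = 127.2 → r_n = 96 kN.
R_n = 2 × 57.6 + 6 × 96 = 691.2 kN.
Allowable strength R_n/Ω = 691.2 / 2 = 346 kN.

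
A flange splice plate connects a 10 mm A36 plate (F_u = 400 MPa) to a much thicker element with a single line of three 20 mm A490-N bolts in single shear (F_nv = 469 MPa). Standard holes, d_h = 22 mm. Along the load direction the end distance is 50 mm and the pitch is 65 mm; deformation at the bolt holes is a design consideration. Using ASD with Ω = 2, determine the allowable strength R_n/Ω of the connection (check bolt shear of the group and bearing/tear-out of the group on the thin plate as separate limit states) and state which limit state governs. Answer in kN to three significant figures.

Bolt shear: A_b = π·20²/4 = 314.2 mm²; R_n = 469 × 314.2 × 3 × 1 / 1000 = 442 kN → 442 / 2 = 221 kN.
Bearing (1.2 l_c t F_u ≤ 2.4 d t F_u): upper limit = 2.4·20·10·400 / 1000 = 192 kN.
  Edge l_c = 50 − 22/2 = 39 → r_n = 187.2 kN; interior l_c = 65 − 22 = 43 → r_n = 192 kN.
  R_n,bearing = 1·187.2 + 2·192 = 571.2 kN → 571.2 / 2 = 286 kN.
Bolt shear governs: 221 kN.

221 kN (bolt shear governs)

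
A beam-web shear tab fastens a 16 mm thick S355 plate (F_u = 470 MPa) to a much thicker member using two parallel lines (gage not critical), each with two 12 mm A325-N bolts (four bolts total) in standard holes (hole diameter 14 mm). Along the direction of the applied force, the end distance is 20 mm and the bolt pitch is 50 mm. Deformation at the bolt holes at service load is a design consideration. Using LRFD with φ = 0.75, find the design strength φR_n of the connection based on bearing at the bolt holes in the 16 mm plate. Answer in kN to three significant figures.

Per bolt r_n = 1.2 l_c t F_u ≤ 2.4 d t F_u; upper limit = 2.4 × 12 × 16 × 470 / 1000 = 216.6 kN.
Edge bolt: l_c = 20 − 14/2 = 13 mm → 1.2 × 13 × 16 × 470 / 1000 = 117.3 → r_n = 117.3 kN.
Interior bolts: l_c = 50 − 14 = 36 mm → 1.2 × 36 × 16 × 470 / 1000 = 324.9 → r_n = 216.6 kN.
R_n = 2 × 117.3 + 2 × 216.6 = 667.8 kN.
Design strength φR_n = 0.75 × 667.8 = 501 kN.

501 kN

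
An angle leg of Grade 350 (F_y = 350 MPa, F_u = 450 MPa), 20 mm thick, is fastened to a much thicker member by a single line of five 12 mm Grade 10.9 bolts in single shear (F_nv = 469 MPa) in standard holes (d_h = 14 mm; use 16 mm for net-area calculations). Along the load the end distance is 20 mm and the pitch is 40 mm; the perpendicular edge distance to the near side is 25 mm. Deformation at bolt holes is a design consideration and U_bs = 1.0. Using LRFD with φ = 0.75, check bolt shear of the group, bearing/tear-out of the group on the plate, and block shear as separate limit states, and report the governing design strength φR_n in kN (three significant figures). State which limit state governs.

Bolt shear: A_b = π·12²/4 = 113.1 mm²; R_n = 469 × 113.1 × 5 × 1 / 1000 = 265.2 kN → 0.75 × 265.2 = 199 kN.
Bearing: edge l_c = 13, r_n = 140.4 kN; interior l_c = 26, r_n = 259.2 kN; R_n = 140.4 + 4·259.2 = 1177 kN → 883 kN.
Block shear: A_gv = 3600, A_nv = 2160, A_nt = 340 mm²; R_n = min(0.6F_uA_nv, 0.6F_yA_gv) + U_bs·F_u·A_nt = 736.2 kN → 552 kN.
Bolt shear governs: 199 kN.

199 kN (bolt shear governs)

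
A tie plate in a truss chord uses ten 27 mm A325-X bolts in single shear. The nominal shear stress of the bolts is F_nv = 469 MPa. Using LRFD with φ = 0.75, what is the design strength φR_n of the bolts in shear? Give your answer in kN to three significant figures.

A_b = π × 27² / 4 = 572.6 mm².
R_n = F_nv · A_b · n · n_s = 469 × 572.6 × 10 × 1 / 1000 = 2685 kN.
Design strength φR_n = 0.75 × 2685 = 2010 kN.

2010 kN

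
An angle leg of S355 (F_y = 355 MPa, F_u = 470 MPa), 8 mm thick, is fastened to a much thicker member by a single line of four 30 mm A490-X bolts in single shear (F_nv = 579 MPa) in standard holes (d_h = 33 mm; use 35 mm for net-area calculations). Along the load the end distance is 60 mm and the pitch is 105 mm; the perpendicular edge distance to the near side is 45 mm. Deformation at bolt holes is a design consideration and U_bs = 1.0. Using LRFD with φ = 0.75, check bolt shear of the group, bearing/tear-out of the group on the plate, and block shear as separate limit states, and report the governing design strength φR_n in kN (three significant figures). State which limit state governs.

505 kN (block shear governs)

Bolt shear: A_b = π·30²/4 = 706.9 mm²; R_n = 579 × 706.9 × 4 × 1 / 1000 = 1637 kN → 0.75 × 1637 = 1230 kN.
Bearing: edge l_c = 43.5, r_n = 196.3 kN; interior l_c = 72, r_n = 270.7 kN; R_n = 196.3 + 3·270.7 = 1008 kN → 756 kN.
Block shear: A_gv = 3000, A_nv = 2020, A_nt = 220 mm²; R_n = min(0.6F_uA_nv, 0.6F_yA_gv) + U_bs·F_u·A_nt = 673 kN → 505 kN.
Block shear governs: 505 kN.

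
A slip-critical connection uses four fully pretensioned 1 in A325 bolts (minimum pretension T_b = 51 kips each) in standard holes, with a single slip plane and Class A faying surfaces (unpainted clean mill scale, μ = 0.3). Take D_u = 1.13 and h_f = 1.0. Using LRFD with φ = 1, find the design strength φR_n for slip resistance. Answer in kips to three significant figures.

69.2 kips

R_n = μ · D_u · h_f · T_b · n_s · n_b = 0.3 × 1.13 × 1.0 × 51 × 1 × 4 = 69.16 kips.
Design strength φR_n = 1 × 69.16 = 69.2 kips.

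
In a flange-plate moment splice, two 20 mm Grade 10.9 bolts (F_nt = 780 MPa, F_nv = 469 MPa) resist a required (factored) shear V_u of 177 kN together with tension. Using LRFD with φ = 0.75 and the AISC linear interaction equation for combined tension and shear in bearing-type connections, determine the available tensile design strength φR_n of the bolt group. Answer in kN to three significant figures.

183 kN

A_b = π·20²/4 = 314.2 mm²; f_rv = 177 × 1000 / (2 × 314.2) = 281.7 MPa.
F'_nt = 1.3 F_nt − (F_nt / φF_nv) f_rv = 1.3·780 − (780/(0.75·469))·281.7 = 389.3 MPa, capped at F_nt → F'_nt = 389.3 MPa.
R_n = F'_nt · A_b · n = 389.3 × 314.2 × 2 / 1000 = 244.6 kN.
Design strength φR_n = 0.75 × 244.6 = 183 kN.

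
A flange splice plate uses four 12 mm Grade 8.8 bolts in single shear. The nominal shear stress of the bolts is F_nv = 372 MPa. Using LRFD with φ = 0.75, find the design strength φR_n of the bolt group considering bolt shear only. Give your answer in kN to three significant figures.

A_b = π × 12² / 4 = 113.1 mm².
R_n = F_nv · A_b · n · n_s = 372 × 113.1 × 4 × 1 / 1000 = 168.3 kN.
Design strength φR_n = 0.75 × 168.3 = 126 kN.

126 kN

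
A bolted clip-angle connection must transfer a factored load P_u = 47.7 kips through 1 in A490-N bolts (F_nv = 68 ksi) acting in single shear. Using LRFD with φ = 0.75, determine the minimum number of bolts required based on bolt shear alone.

A_b = π·1²/4 = 0.7854 in².
Per-bolt design strength φR_n = 0.75 × 68 × 0.7854 × 1 = 40.06 kips.
n ≥ 47.7 / 40.06 = 1.191 → use 2 bolts.

2 bolts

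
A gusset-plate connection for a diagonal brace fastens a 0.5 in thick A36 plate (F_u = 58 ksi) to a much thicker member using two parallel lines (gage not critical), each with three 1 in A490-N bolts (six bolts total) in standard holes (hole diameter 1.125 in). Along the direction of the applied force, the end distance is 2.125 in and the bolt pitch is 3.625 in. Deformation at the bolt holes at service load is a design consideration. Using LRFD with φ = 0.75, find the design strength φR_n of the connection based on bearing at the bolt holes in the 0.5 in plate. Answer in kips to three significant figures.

Per bolt r_n = 1.2 l_c t F_u ≤ 2.4 d t F_u; upper limit = 2.4 × 1 × 0.5 × 58 = 69.6 kips.
Edge bolt: l_c = 2.125 − 1.125/2 = 1.562 in → 1.2 × 1.562 × 0.5 × 58 = 54.38 → r_n = 54.38 kips.
Interior bolts: l_c = 3.625 − 1.125 = 2.5 in → 1.2 × 2.5 × 0.5 × 58 = 87 → r_n = 69.6 kips.
R_n = 2 × 54.38 + 4 × 69.6 = 387.1 kips.
Design strength φR_n = 0.75 × 387.1 = 290 kips.

290 kips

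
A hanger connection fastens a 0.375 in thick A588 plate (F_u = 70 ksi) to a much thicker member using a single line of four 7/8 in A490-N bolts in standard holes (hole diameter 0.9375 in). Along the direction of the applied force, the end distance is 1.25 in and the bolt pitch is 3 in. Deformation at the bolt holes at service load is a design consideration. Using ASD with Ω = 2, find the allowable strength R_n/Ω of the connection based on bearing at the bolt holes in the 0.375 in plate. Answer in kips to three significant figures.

95 kips

Per bolt r_n = 1.2 l_c t F_u ≤ 2.4 d t F_u; upper limit = 2.4 × 0.875 × 0.375 × 70 = 55.13 kips.
Edge bolt: l_c = 1.25 − 0.9375/2 = 0.7812 in → 1.2 × 0.7812 × 0.375 × 70 = 24.61 → r_n = 24.61 kips.
Interior bolts: l_c = 3 − 0.9375 = 2.062 in → 1.2 × 2.062 × 0.375 × 70 = 64.97 → r_n = 55.13 kips.
R_n = 1 × 24.61 + 3 × 55.13 = 190 kips.
Allowable strength R_n/Ω = 190 / 2 = 95 kips.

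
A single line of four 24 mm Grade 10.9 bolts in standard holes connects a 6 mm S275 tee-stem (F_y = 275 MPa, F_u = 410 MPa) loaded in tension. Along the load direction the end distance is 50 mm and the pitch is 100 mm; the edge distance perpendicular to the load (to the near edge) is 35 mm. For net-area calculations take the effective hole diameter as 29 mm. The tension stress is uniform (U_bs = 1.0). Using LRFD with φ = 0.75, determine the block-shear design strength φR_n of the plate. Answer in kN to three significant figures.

Shear plane L_v = 50 + 3·100 = 350 mm; A_gv = 350 × 6 = 2100 mm².
A_nv = (350 − 3.5·29) × 6 = 1491 mm².
A_nt = (35 − 0.5·29) × 6 = 123 mm².
0.6 F_u A_nv = 366.8 kN; 0.6 F_y A_gv = 346.5 kN → shear yielding governs the shear term.
R_n = 346.5 + 1.0 × 410 × 123 / 1000 = 396.9 kN.
Design strength φR_n = 0.75 × 396.9 = 298 kN.

298 kN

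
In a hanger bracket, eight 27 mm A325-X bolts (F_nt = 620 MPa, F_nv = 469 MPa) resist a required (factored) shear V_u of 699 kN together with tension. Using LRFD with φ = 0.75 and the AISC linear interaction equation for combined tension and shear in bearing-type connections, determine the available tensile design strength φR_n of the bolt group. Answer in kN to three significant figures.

1840 kN

A_b = π·27²/4 = 572.6 mm²; f_rv = 699 × 1000 / (8 × 572.6) = 152.6 MPa.
F'_nt = 1.3 F_nt − (F_nt / φF_nv) f_rv = 1.3·620 − (620/(0.75·469))·152.6 = 537 MPa, capped at F_nt → F'_nt = 537 MPa.
R_n = F'_nt · A_b · n = 537 × 572.6 × 8 / 1000 = 2460 kN.
Design strength φR_n = 0.75 × 2460 = 1840 kN.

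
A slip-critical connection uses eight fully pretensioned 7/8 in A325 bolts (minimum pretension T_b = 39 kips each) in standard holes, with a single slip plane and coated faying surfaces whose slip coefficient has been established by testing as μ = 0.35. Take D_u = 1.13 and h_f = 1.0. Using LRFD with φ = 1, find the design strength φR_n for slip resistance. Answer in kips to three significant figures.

123 kips

R_n = μ · D_u · h_f · T_b · n_s · n_b = 0.35 × 1.13 × 1.0 × 39 × 1 × 8 = 123.4 kips.
Design strength φR_n = 1 × 123.4 = 123 kips.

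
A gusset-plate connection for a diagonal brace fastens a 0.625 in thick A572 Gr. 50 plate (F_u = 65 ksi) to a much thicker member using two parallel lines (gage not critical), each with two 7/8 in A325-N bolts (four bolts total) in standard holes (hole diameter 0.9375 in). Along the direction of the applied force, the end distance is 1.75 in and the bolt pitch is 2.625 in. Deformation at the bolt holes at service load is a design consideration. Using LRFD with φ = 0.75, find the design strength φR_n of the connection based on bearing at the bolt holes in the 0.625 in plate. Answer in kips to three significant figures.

Per bolt r_n = 1.2 l_c t F_u ≤ 2.4 d t F_u; upper limit = 2.4 × 0.875 × 0.625 × 65 = 85.31 kips.
Edge bolt: l_c = 1.75 − 0.9375/2 = 1.281 in → 1.2 × 1.281 × 0.625 × 65 = 62.46 → r_n = 62.46 kips.
Interior bolts: l_c = 2.625 − 0.9375 = 1.688 in → 1.2 × 1.688 × 0.625 × 65 = 82.27 → r_n = 82.27 kips.
R_n = 2 × 62.46 + 2 × 82.27 = 289.5 kips.
Design strength φR_n = 0.75 × 289.5 = 217 kips.

217 kips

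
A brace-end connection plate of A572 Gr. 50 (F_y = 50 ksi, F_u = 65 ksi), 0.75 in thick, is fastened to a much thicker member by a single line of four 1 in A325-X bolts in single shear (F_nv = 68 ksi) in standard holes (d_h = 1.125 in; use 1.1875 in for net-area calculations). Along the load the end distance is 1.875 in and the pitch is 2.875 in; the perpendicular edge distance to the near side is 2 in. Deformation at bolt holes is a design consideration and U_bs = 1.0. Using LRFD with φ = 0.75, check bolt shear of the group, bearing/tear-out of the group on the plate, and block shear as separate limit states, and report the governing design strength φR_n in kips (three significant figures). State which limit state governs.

160 kips (bolt shear governs)

Bolt shear: A_b = π·1²/4 = 0.7854 in²; R_n = 68 × 0.7854 × 4 × 1 = 213.6 kips → 0.75 × 213.6 = 160 kips.
Bearing: edge l_c = 1.312, r_n = 76.78 kips; interior l_c = 1.75, r_n = 102.4 kips; R_n = 76.78 + 3·102.4 = 383.9 kips → 288 kips.
Block shear: A_gv = 7.875, A_nv = 4.758, A_nt = 1.055 in²; R_n = min(0.6F_uA_nv, 0.6F_yA_gv) + U_bs·F_u·A_nt = 254.1 kips → 191 kips.
Bolt shear governs: 160 kips.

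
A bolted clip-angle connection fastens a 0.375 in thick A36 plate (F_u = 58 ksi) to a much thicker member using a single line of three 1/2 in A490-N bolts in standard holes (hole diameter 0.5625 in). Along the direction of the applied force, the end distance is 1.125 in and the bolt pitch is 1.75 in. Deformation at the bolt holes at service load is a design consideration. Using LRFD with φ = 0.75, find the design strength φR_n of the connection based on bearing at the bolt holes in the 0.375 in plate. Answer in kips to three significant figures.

55.7 kips

Per bolt r_n = 1.2 l_c t F_u ≤ 2.4 d t F_u; upper limit = 2.4 × 0.5 × 0.375 × 58 = 26.1 kips.
Edge bolt: l_c = 1.125 − 0.5625/2 = 0.8438 in → 1.2 × 0.8438 × 0.375 × 58 = 22.02 → r_n = 22.02 kips.
Interior bolts: l_c = 1.75 − 0.5625 = 1.188 in → 1.2 × 1.188 × 0.375 × 58 = 30.99 → r_n = 26.1 kips.
R_n = 1 × 22.02 + 2 × 26.1 = 74.22 kips.
Design strength φR_n = 0.75 × 74.22 = 55.7 kips.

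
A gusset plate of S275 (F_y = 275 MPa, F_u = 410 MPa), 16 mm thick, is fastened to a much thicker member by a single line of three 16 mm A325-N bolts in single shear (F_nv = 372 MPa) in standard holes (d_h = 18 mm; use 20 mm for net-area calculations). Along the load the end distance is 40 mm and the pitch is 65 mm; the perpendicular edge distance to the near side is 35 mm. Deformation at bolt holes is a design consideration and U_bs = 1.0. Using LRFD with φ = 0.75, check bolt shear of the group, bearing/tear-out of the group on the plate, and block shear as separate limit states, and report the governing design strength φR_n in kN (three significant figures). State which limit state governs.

168 kN (bolt shear governs)

Bolt shear: A_b = π·16²/4 = 201.1 mm²; R_n = 372 × 201.1 × 3 × 1 / 1000 = 224.4 kN → 0.75 × 224.4 = 168 kN.
Bearing: edge l_c = 31, r_n = 244 kN; interior l_c = 47, r_n = 251.9 kN; R_n = 244 + 2·251.9 = 747.8 kN → 561 kN.
Block shear: A_gv = 2720, A_nv = 1920, A_nt = 400 mm²; R_n = min(0.6F_uA_nv, 0.6F_yA_gv) + U_bs·F_u·A_nt = 612.8 kN → 460 kN.
Bolt shear governs: 168 kN.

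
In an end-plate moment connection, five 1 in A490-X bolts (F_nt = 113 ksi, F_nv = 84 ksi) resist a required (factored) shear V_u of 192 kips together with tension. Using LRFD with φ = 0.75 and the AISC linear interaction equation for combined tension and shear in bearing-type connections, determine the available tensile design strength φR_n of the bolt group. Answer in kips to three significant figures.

A_b = π·1²/4 = 0.7854 in²; f_rv = 192 / (5 × 0.7854) = 48.89 ksi.
F'_nt = 1.3 F_nt − (F_nt / φF_nv) f_rv = 1.3·113 − (113/(0.75·84))·48.89 = 59.2 ksi, capped at F_nt → F'_nt = 59.2 ksi.
R_n = F'_nt · A_b · n = 59.2 × 0.7854 × 5 = 232.5 kips.
Design strength φR_n = 0.75 × 232.5 = 174 kips.

174 kips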